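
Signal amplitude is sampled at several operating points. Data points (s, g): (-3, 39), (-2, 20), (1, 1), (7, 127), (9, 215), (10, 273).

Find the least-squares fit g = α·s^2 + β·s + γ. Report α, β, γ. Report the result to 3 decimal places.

From the data, Σs^2·s^2 = 19060, Σs^2·s = 2038, Σs^2 = 244, Σs·s = 244, Σs = 22, Σ1 = 6.
Moment sums: Σs^2·g = 51370, Σs·g = 5398, Σg = 675.
Normal equations: [[19060, 2038, 244]; [2038, 244, 22]; [244, 22, 6]]·[α, β, γ]ᵀ = [51370, 5398, 675]ᵀ.
Solving the 3×3 system (Gaussian elimination) gives α = 1153/378, β = -22861/6615, γ = 4973/4410.

α = 3.050, β = -3.456, γ = 1.128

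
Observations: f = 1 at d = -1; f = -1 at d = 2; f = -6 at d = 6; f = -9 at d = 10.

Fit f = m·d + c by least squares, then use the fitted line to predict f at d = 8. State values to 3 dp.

The normal system AᵀA·[m, c]ᵀ = Aᵀf is [[141, 17]; [17, 4]]·[m, c]ᵀ = [-129, -15]ᵀ.
Determinant 141·4 − 17² = 275.
m = ((-129)·4 − 17·(-15))/275 = -261/275; c = (141·(-15) − 17·(-129))/275 = 78/275.
At d = 8: f̂ = (-261/275)·(8) + (78/275)·(1) = -402/55.

f̂ = -7.309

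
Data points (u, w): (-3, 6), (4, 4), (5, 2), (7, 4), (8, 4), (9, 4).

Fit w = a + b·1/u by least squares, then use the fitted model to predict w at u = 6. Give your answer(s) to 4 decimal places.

ŵ = 3.5944

Setting ∂/∂a … = 0 gives: 6·a + (1249/2520)·b = 24;  (1249/2520)·a + (1663741/6350400)·b = 577/630.
(Σ1 = 6, Σ1/u = 1249/2520, Σ1/u·1/u = 1663741/6350400, Σw = 24, Σ1/u·w = 577/630.)
Eliminating b: (1663741/6350400)·(row 1) − (1249/2520)·(row 2) gives (1684489/1270080)·a = (1663741/6350400)·24 − (1249/2520)·(577/630) = 9261773/1587600, so a = 37047092/8422445.
Then b = ((577/630) − (1249/2520)·(37047092/8422445))/(1663741/6350400) = -8128512/1684489.
At u = 6: ŵ = (37047092/8422445)·(1) + (-8128512/1684489)·(1/6) = 30273332/8422445.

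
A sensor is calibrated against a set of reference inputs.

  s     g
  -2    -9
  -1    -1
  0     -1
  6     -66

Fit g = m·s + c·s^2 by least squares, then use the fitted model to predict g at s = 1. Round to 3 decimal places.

ĝ = -1.493

Entries of MᵀM: Σs·s = 41, Σs·s^2 = 207, Σs^2·s^2 = 1313.
For Mᵀg: Σs·g = -377, Σs^2·g = -2413.
Normal equations: [[41, 207]; [207, 1313]]·[m, c]ᵀ = [-377, -2413]ᵀ.
Eliminating c: 1313·(row 1) − 207·(row 2) gives 10984·m = 1313·(-377) − 207·(-2413) = 4490, so m = 2245/5492.
Then c = ((-2413) − 207·(2245/5492))/1313 = -10447/5492.
At s = 1: ĝ = (2245/5492)·(1) + (-10447/5492)·(1) = -4101/2746.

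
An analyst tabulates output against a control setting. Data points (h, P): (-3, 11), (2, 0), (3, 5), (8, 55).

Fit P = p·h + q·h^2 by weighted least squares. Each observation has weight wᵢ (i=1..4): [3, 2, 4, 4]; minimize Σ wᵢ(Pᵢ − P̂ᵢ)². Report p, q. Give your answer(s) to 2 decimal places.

p = -1.03, q = 0.98

Forming AᵀWA = [[327, 2091]; [2091, 16983]] and AᵀWP = [1721, 14557]ᵀ gives AᵀWA·[p, q]ᵀ = AᵀWP.
Determinant 327·16983 − 2091² = 1181160.
p = (1721·16983 − 2091·14557)/1181160 = -2968/2895; q = (327·14557 − 2091·1721)/1181160 = 48397/49215.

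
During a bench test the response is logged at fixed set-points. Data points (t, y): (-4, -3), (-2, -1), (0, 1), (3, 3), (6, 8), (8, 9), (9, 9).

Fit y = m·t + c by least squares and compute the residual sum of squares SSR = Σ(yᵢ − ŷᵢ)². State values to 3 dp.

Entries of MᵀM: Σt·t = 210, Σt = 20, Σ1 = 7.
Right-hand side: Σt·y = 224, Σy = 26.
det = 210·7 − 20² = 1070.
m = (224·7 − 20·26)/1070 = 524/535; c = (210·26 − 20·224)/1070 = 98/107.
Residuals: 1/535, 23/535, 9/107, -457/535, 646/535, 133/535, -391/535; SSR = 1494/535.

SSR = 2.793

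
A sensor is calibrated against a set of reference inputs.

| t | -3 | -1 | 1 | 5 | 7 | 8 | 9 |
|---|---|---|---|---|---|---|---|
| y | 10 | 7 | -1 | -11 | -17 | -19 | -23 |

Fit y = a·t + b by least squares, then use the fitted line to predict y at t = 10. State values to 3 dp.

Normal-equation sums: Σt·t = 230, Σt = 26, Σ1 = 7.
For Xᵀy: Σt·y = -571, Σy = -54.
Eliminating b: 7·(row 1) − 26·(row 2) gives 934·a = 7·(-571) − 26·(-54) = -2593, so a = -2593/934.
Then b = ((-54) − 26·(-2593/934))/7 = 1213/467.
At t = 10: ŷ = (-2593/934)·(10) + (1213/467)·(1) = -11752/467.

ŷ = -25.165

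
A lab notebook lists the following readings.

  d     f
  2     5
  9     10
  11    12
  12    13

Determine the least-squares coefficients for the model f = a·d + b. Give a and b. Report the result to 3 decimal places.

The normal system MᵀM·[a, b]ᵀ = Mᵀf is [[350, 34]; [34, 4]]·[a, b]ᵀ = [388, 40]ᵀ.
det = 350·4 − 34² = 244.
a = (388·4 − 34·40)/244 = 48/61; b = (350·40 − 34·388)/244 = 202/61.

a = 0.787, b = 3.311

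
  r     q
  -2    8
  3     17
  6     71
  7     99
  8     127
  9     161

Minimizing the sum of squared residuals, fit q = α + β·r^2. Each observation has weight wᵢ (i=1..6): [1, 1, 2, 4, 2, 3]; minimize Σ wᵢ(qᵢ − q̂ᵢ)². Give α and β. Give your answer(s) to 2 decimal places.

Normal-equation sums: Σwᵢ·1 = 13, Σwᵢ·r^2 = 652, Σwᵢ·r^2·r^2 = 40168.
And Σwᵢ·q = 1300, Σwᵢ·r^2·q = 80080.
Eliminating β: 40168·(row 1) − 652·(row 2) gives 97080·α = 40168·1300 − 652·80080 = 6240, so α = 52/809.
Then β = (80080 − 652·(52/809))/40168 = 1612/809.

α = 0.06, β = 1.99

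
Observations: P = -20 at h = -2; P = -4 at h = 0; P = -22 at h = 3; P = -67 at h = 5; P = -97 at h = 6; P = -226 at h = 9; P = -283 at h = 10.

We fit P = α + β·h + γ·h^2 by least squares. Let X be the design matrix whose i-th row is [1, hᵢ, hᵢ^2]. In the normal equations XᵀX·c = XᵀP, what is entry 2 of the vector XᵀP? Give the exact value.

Entry 2 ↔ basis h, so (XᵀP)_{2} = Σᵢ (h)·Pᵢ = (-2)·(-20) + (0)·(-4) + (3)·(-22) + (5)·(-67) + (6)·(-97) + (9)·(-226) + (10)·(-283) = -5807.

-5807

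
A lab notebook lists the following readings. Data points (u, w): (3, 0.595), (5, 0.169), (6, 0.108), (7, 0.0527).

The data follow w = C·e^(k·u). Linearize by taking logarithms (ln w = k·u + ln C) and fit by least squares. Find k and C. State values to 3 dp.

k = -0.595, C = 3.518

With ln wᵢ as the transformed response and uᵢ as the regressor:
XᵀX = [[119.0000, 21.0000]; [21.0000, 4]], rhs = [-44.4026, -7.4658]ᵀ  (here Σu = 21.0000, Σ(u)² = 119.0000, Σln w = -7.4658, Σu·ln w = -44.4026).
Slope k = (n·Σu·ln w − Σu·Σln w)/(n·Σ(u)² − (Σu)²) = (4·-44.4026 − 21.0000·-7.4658)/35.0000 = -0.59509; ln C = (Σln w − k·Σu)/n = 1.25778, so C = exp(1.25778) = 3.51762.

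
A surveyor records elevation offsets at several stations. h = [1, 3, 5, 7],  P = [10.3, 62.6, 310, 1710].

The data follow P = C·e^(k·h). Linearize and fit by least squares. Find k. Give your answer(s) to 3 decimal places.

Linearized form: ln P = k·h + ln C. From the 4 transformed points,
Σh = 16.0000, Σ(h)² = 84.0000, Σln P = 19.6497, Σh·ln P = 95.5350.
Equations: 84.0000·k + 16.0000·ln C = 95.5350;  16.0000·k + 4·ln C = 19.6497.
Solving (det = 80.0000): k = 0.84681, ln C = 1.52521.

k = 0.847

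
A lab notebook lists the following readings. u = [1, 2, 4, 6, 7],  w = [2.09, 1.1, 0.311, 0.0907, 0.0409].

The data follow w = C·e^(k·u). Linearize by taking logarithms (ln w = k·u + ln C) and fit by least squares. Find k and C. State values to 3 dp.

k = -0.646, C = 4.043

Taking logs, ln w = k·u + ln C, so regress ln w on u.
Σu = 20.0000, Σ(u)² = 106.0000, Σln w = -5.9323, Σu·ln w = -40.5216.
Equations: 106.0000·k + 20.0000·ln C = -40.5216;  20.0000·k + 5·ln C = -5.9323.
Slope k = (n·Σu·ln w − Σu·Σln w)/(n·Σ(u)² − (Σu)²) = (5·-40.5216 − 20.0000·-5.9323)/130.0000 = -0.64586; ln C = (Σln w − k·Σu)/n = 1.39698, so C = exp(1.39698) = 4.04298.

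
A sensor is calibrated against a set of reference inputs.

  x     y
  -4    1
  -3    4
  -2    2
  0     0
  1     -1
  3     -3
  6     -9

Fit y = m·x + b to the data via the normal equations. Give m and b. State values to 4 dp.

m = -1.1107, b = -0.6985

Entries of AᵀA: Σx·x = 75, Σx = 1, Σ1 = 7.
For Aᵀy: Σx·y = -84, Σy = -6.
So AᵀA·[m, b]ᵀ = Aᵀy: [[75, 1]; [1, 7]]·[m, b]ᵀ = [-84, -6]ᵀ.
Δ = 75·7 − 1² = 524.
m = ((-84)·7 − 1·(-6))/524 = -291/262; b = (75·(-6) − 1·(-84))/524 = -183/262.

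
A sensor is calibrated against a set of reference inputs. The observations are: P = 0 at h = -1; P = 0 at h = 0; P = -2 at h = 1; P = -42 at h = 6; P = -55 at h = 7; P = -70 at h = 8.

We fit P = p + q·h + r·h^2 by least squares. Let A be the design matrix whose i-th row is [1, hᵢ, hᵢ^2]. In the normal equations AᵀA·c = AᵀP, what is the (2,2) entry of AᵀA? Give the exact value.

Row 2 ↔ basis h, column 2 ↔ basis h, so (AᵀA)_{2,2} = Σᵢ (h)·(h) = (-1)·(-1) + (0)·(0) + (1)·(1) + (6)·(6) + (7)·(7) + (8)·(8) = 151.

151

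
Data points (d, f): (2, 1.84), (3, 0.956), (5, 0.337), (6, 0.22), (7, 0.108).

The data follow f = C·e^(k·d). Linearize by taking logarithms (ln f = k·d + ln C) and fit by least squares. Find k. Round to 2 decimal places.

k = -0.55

Taking logs, ln f = k·d + ln C, so regress ln f on d.
Σd = 23.0000, Σ(d)² = 123.0000, Σln f = -4.2627, Σd·ln f = -29.0180.
Equations: 123.0000·k + 23.0000·ln C = -29.0180;  23.0000·k + 5·ln C = -4.2627.
Slope k = (n·Σd·ln f − Σd·Σln f)/(n·Σ(d)² − (Σd)²) = (5·-29.0180 − 23.0000·-4.2627)/86.0000 = -0.54708; ln C = (Σln f − k·Σd)/n = 1.66403.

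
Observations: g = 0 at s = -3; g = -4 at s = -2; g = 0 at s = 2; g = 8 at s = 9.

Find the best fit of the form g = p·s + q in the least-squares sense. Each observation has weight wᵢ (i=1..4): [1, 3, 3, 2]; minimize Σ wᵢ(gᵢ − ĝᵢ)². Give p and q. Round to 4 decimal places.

Sums needed: Σwᵢ·s·s = 195, Σwᵢ·s = 15, Σwᵢ·1 = 9.
For MᵀWg: Σwᵢ·s·g = 168, Σwᵢ·g = 4.
So MᵀWM·[p, q]ᵀ = MᵀWg: [[195, 15]; [15, 9]]·[p, q]ᵀ = [168, 4]ᵀ.
det = 195·9 − 15² = 1530.
p = (168·9 − 15·4)/1530 = 242/255; q = (195·4 − 15·168)/1530 = -58/51.

p = 0.9490, q = -1.1373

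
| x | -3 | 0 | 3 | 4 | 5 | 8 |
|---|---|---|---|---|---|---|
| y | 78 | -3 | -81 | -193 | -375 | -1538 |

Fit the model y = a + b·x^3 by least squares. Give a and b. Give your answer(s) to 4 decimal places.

a = -1.5258, b = -2.9998

Entries of AᵀA: Σ1 = 6, Σx^3 = 701, Σx^3·x^3 = 283323.
Moment sums: Σy = -2112, Σx^3·y = -850976.
So AᵀA·[a, b]ᵀ = Aᵀy: [[6, 701]; [701, 283323]]·[a, b]ᵀ = [-2112, -850976]ᵀ.
Eliminating b: 283323·(row 1) − 701·(row 2) gives 1208537·a = 283323·(-2112) − 701·(-850976) = -1844000, so a = -1844000/1208537.
Then b = ((-850976) − 701·(-1844000/1208537))/283323 = -3625344/1208537.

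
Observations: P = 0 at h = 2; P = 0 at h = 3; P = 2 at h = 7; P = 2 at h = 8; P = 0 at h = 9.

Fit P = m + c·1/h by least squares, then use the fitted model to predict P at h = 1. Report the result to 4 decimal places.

The normal equations are: 5·m + (611/504)·c = 4;  (611/504)·m + (104017/254016)·c = 15/28.
(Σ1 = 5, Σ1/h = 611/504, Σ1/h·1/h = 104017/254016, ΣP = 4, Σ1/h·P = 15/28.)
Δ = 5·(104017/254016) − (611/504)² = 36691/63504.
m = (4·(104017/254016) − (611/504)·(15/28))/(36691/63504) = 125549/73382; c = (5·(15/28) − (611/504)·4)/(36691/63504) = -137844/36691.
At h = 1: P̂ = (125549/73382)·(1) + (-137844/36691)·(1) = -150139/73382.

P̂ = -2.0460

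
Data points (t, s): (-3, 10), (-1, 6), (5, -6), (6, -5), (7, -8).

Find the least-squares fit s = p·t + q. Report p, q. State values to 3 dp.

p = -1.777, q = 4.376

XᵀX·[p, q]ᵀ = Xᵀs reads: 120·p + 14·q = -152;  14·p + 5·q = -3.
Determinant 120·5 − 14² = 404.
p = ((-152)·5 − 14·(-3))/404 = -359/202; q = (120·(-3) − 14·(-152))/404 = 442/101.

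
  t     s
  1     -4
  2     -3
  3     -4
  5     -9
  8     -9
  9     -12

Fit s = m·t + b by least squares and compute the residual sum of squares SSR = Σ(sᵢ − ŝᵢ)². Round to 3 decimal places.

MᵀM·[m, b]ᵀ = Mᵀs reads: 184·m + 28·b = -247;  28·m + 6·b = -41.
(Σt·t = 184, Σt = 28, Σ1 = 6, Σt·s = -247, Σs = -41.)
Eliminating b: 6·(row 1) − 28·(row 2) gives 320·m = 6·(-247) − 28·(-41) = -334, so m = -167/160.
Then b = ((-41) − 28·(-167/160))/6 = -157/80.
Residuals: -159/160, 21/20, 35/32, -291/160, 21/16, -103/160; SSR = 1397/160.

SSR = 8.731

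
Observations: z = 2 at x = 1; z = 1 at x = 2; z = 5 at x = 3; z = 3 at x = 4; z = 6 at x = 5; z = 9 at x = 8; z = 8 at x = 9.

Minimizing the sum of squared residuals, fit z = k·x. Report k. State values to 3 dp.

Normal-equation sums: Σx·x = 200.
For Mᵀz: Σx·z = 205.
So MᵀM·[k]ᵀ = Mᵀz: [[200]]·[k]ᵀ = [205]ᵀ.
k = 205/200 = 1.025.

k = 1.025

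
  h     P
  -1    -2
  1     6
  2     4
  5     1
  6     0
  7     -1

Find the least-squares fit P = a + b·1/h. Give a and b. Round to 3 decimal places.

a = 0.657, b = 4.017

The normal system XᵀX·[a, b]ᵀ = XᵀP is [[6, 106/105]; [106/105, 51557/22050]]·[a, b]ᵀ = [8, 352/35]ᵀ.
det = 6·(51557/22050) − (106/105)² = 28687/2205.
a = (8·(51557/22050) − (106/105)·(352/35))/(28687/2205) = 94292/143435; b = (6·(352/35) − (106/105)·8)/(28687/2205) = 115248/28687.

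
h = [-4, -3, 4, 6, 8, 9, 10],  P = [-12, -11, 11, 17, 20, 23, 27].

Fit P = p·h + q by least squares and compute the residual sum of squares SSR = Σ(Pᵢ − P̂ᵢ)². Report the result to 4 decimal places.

The normal system AᵀA·[p, q]ᵀ = AᵀP is [[322, 30]; [30, 7]]·[p, q]ᵀ = [864, 75]ᵀ.
Δ = 322·7 − 30² = 1354.
p = (864·7 − 30·75)/1354 = 1899/677; q = (322·75 − 30·864)/1354 = -885/677.
Residuals: 357/677, -865/677, 736/677, 1000/677, -767/677, -635/677, 174/677; SSR = 5080/677.

SSR = 7.5037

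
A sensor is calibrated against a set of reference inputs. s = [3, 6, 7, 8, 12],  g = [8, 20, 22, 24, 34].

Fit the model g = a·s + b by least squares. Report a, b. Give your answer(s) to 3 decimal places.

a = 2.813, b = 1.346

With design matrix M, MᵀM = [[302, 36]; [36, 5]] and Mᵀg = [898, 108]ᵀ.
det = 302·5 − 36² = 214.
a = (898·5 − 36·108)/214 = 301/107; b = (302·108 − 36·898)/214 = 144/107.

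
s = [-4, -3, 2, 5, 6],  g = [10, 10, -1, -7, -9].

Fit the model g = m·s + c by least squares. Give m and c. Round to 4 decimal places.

Forming XᵀX = [[90, 6]; [6, 5]] and Xᵀg = [-161, 3]ᵀ gives XᵀX·[m, c]ᵀ = Xᵀg.
Eliminating c: 5·(row 1) − 6·(row 2) gives 414·m = 5·(-161) − 6·3 = -823, so m = -823/414.
Then c = (3 − 6·(-823/414))/5 = 206/69.

m = -1.9879, c = 2.9855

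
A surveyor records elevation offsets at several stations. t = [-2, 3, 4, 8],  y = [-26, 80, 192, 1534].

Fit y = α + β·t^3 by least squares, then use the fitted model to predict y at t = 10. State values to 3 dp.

ŷ = 2997.361

Normal-equation sums: Σ1 = 4, Σt^3 = 595, Σt^3·t^3 = 267033.
Moment sums: Σy = 1780, Σt^3·y = 800064.
XᵀX·[α, β]ᵀ = Xᵀy becomes [[4, 595]; [595, 267033]]·[α, β]ᵀ = [1780, 800064]ᵀ.
det = 4·267033 − 595² = 714107.
α = (1780·267033 − 595·800064)/714107 = -719340/714107; β = (4·800064 − 595·1780)/714107 = 2141156/714107.
At t = 10: ŷ = (-719340/714107)·(1) + (2141156/714107)·(1000) = 2140436660/714107.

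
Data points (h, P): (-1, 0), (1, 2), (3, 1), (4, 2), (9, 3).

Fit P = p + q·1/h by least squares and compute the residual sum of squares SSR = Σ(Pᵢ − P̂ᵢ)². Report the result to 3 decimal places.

Compute the Gram sums: Σ1 = 5, Σ1/h = 25/36, Σ1/h·1/h = 2833/1296.
For MᵀP: ΣP = 8, Σ1/h·P = 19/6.
MᵀM·[p, q]ᵀ = MᵀP becomes [[5, 25/36]; [25/36, 2833/1296]]·[p, q]ᵀ = [8, 19/6]ᵀ.
Eliminating q: (2833/1296)·(row 1) − (25/36)·(row 2) gives (3385/324)·p = (2833/1296)·8 − (25/36)·(19/6) = 9907/648, so p = 9907/6770.
Then q = ((19/6) − (25/36)·(9907/6770))/(2833/1296) = 666/677.
Residuals: -3247/6770, -3027/6770, -5357/6770, 984/3385, 9663/6770; SSR = 10757/3385.

SSR = 3.178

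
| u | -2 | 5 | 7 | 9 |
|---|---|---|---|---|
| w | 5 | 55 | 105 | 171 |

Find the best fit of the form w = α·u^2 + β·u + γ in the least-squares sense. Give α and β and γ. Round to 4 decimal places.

Sums needed: Σu^2·u^2 = 9603, Σu^2·u = 1189, Σu^2 = 159, Σu·u = 159, Σu = 19, Σ1 = 4.
And Σu^2·w = 20391, Σu·w = 2539, Σw = 336.
So AᵀA·[α, β, γ]ᵀ = Aᵀw: [[9603, 1189, 159]; [1189, 159, 19]; [159, 19, 4]]·[α, β, γ]ᵀ = [20391, 2539, 336]ᵀ.
Inverting the 3×3 Gram matrix, [α, β, γ]ᵀ = [7463/3755, 22101/18775, -11151/18775]ᵀ.

α = 1.9875, β = 1.1772, γ = -0.5939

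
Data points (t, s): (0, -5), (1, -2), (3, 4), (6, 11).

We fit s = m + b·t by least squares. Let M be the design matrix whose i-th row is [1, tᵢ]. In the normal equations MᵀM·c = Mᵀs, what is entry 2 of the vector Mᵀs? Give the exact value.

76

Entry 2 ↔ basis t, so (Mᵀs)_{2} = Σᵢ (t)·sᵢ = (0)·(-5) + (1)·(-2) + (3)·(4) + (6)·(11) = 76.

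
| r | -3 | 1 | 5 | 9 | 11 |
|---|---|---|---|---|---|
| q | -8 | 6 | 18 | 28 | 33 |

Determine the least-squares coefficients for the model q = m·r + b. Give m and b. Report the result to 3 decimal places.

m = 2.902, b = 2.049

From the data, Σr·r = 237, Σr = 23, Σ1 = 5.
Right-hand side: Σr·q = 735, Σq = 77.
AᵀA·[m, b]ᵀ = Aᵀq becomes [[237, 23]; [23, 5]]·[m, b]ᵀ = [735, 77]ᵀ.
Eliminating b: 5·(row 1) − 23·(row 2) gives 656·m = 5·735 − 23·77 = 1904, so m = 119/41.
Then b = (77 − 23·(119/41))/5 = 84/41.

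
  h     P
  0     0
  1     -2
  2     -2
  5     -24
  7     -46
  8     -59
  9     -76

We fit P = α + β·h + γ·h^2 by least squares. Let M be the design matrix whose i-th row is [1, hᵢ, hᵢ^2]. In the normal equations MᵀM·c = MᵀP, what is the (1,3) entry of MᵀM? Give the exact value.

Row 1 ↔ basis 1, column 3 ↔ basis h^2, so (MᵀM)_{1,3} = Σᵢ h^2 = (1)·(0) + (1)·(1) + (1)·(4) + (1)·(25) + (1)·(49) + (1)·(64) + (1)·(81) = 224.

224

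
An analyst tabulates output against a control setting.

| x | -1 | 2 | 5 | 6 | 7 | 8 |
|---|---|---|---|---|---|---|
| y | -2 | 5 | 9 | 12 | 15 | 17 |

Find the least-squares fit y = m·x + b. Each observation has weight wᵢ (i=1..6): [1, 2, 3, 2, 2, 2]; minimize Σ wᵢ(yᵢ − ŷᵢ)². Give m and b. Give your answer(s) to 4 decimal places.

m = 2.0488, b = 0.0061

From the data, Σwᵢ·x·x = 382, Σwᵢ·x = 60, Σwᵢ·1 = 12.
Moment sums: Σwᵢ·x·y = 783, Σwᵢ·y = 123.
Normal equations: [[382, 60]; [60, 12]]·[m, b]ᵀ = [783, 123]ᵀ.
Eliminating b: 12·(row 1) − 60·(row 2) gives 984·m = 12·783 − 60·123 = 2016, so m = 84/41.
Then b = (123 − 60·(84/41))/12 = 1/164.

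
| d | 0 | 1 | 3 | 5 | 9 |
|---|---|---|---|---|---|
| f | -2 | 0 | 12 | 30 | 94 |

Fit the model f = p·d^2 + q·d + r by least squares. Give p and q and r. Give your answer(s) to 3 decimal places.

p = 1.037, q = 1.325, r = -2.038

The normal equations are: 7268·p + 882·q + 116·r = 8472;  882·p + 116·q + 18·r = 1032;  116·p + 18·q + 5·r = 134.
(Σd^2·d^2 = 7268, Σd^2·d = 882, Σd^2 = 116, Σd·d = 116, Σd = 18, Σ1 = 5, Σd^2·f = 8472, Σd·f = 1032, Σf = 134.)
Row-reducing yields p = 24202/23331, q = 10308/7777, r = -4322/2121.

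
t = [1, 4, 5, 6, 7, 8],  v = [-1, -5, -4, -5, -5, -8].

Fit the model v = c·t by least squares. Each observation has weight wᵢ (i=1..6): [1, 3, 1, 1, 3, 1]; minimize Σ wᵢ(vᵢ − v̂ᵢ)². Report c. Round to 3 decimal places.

c = -0.872

With design matrix X, XᵀWX = [[321]] and XᵀWv = [-280]ᵀ.
Hence c = -280 / 321 ≈ -0.872274.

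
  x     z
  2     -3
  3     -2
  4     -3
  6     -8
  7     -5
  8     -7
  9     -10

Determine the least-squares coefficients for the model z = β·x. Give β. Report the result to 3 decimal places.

β = -0.977

Forming MᵀM = [[259]] and Mᵀz = [-253]ᵀ gives MᵀM·[β]ᵀ = Mᵀz.
Hence β = -253 / 259 ≈ -0.976834.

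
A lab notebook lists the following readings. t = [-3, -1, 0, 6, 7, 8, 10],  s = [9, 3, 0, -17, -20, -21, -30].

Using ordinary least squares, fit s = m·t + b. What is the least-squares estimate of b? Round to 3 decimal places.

b = 0.273

XᵀX·[m, b]ᵀ = Xᵀs reads: 259·m + 27·b = -740;  27·m + 7·b = -76.
(Σt·t = 259, Σt = 27, Σ1 = 7, Σt·s = -740, Σs = -76.)
Determinant 259·7 − 27² = 1084.
m = ((-740)·7 − 27·(-76))/1084 = -782/271; b = (259·(-76) − 27·(-740))/1084 = 74/271.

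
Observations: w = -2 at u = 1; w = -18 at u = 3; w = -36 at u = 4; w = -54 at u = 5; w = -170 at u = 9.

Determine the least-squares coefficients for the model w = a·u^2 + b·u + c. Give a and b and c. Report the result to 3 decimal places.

Sums needed: Σu^2·u^2 = 7524, Σu^2·u = 946, Σu^2 = 132, Σu·u = 132, Σu = 22, Σ1 = 5.
For Aᵀw: Σu^2·w = -15860, Σu·w = -2000, Σw = -280.
Normal equations: [[7524, 946, 132]; [946, 132, 22]; [132, 22, 5]]·[a, b, c]ᵀ = [-15860, -2000, -280]ᵀ.
Inverting the 3×3 Gram matrix, [a, b, c]ᵀ = [-2000/1001, -1090/1001, 20/13]ᵀ.

a = -1.998, b = -1.089, c = 1.538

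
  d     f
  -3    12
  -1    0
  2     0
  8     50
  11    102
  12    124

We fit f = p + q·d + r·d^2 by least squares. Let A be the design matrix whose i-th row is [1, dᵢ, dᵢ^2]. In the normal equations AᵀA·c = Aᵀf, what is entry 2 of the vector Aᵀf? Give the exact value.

2974

Entry 2 ↔ basis d, so (Aᵀf)_{2} = Σᵢ (d)·fᵢ = (-3)·(12) + (-1)·(0) + (2)·(0) + (8)·(50) + (11)·(102) + (12)·(124) = 2974.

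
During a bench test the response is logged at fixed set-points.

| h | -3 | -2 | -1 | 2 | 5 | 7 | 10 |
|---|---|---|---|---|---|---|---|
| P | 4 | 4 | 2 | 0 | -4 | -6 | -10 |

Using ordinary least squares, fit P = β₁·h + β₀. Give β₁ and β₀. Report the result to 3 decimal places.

Normal-equation sums: Σh·h = 192, Σh = 18, Σ1 = 7.
Right-hand side: Σh·P = -184, ΣP = -10.
Normal equations: [[192, 18]; [18, 7]]·[β₁, β₀]ᵀ = [-184, -10]ᵀ.
Eliminating β₀: 7·(row 1) − 18·(row 2) gives 1020·β₁ = 7·(-184) − 18·(-10) = -1108, so β₁ = -277/255.
Then β₀ = ((-10) − 18·(-277/255))/7 = 116/85.

β₁ = -1.086, β₀ = 1.365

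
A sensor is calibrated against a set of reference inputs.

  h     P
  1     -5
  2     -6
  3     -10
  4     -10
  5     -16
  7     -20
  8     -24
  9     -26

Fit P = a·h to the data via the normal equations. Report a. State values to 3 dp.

a = -2.944

Sums needed: Σh·h = 249.
For AᵀP: Σh·P = -733.
Normal equations: [[249]]·[a]ᵀ = [-733]ᵀ.
a = (-733)/249 = -2.94378.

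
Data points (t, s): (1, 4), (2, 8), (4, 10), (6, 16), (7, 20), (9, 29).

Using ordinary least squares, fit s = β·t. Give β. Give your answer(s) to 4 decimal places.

β = 2.9786

AᵀA·[β]ᵀ = Aᵀs reads: 187·β = 557.
β = 557/187 = 2.97861.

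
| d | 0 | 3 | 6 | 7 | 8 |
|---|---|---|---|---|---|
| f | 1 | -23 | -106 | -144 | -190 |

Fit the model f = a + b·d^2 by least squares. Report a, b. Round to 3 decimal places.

a = 2.358, b = -2.999

Setting ∂/∂a … = 0 gives: 5·a + 158·b = -462;  158·a + 7874·b = -23239.
Eliminating b: 7874·(row 1) − 158·(row 2) gives 14406·a = 7874·(-462) − 158·(-23239) = 33974, so a = 16987/7203.
Then b = ((-23239) − 158·(16987/7203))/7874 = -43199/14406.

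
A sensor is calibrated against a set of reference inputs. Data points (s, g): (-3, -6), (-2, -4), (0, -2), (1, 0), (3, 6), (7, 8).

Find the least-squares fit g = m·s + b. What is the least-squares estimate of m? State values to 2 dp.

Normal-equation sums: Σs·s = 72, Σs = 6, Σ1 = 6.
Moment sums: Σs·g = 100, Σg = 2.
So XᵀX·[m, b]ᵀ = Xᵀg: [[72, 6]; [6, 6]]·[m, b]ᵀ = [100, 2]ᵀ.
det = 72·6 − 6² = 396.
m = (100·6 − 6·2)/396 = 49/33; b = (72·2 − 6·100)/396 = -38/33.

m = 1.48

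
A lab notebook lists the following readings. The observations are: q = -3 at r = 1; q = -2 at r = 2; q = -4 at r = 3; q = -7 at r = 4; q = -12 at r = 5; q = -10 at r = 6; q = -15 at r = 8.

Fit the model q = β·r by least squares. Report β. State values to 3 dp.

β = -1.852

MᵀM·[β]ᵀ = Mᵀq reads: 155·β = -287.
β = (-287)/155 = -1.85161.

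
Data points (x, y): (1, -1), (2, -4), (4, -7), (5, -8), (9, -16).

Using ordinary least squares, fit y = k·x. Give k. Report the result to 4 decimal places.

k = -1.7402

From the data, Σx·x = 127.
Right-hand side: Σx·y = -221.
AᵀA·[k]ᵀ = Aᵀy becomes [[127]]·[k]ᵀ = [-221]ᵀ.
Hence k = -221 / 127 ≈ -1.74016.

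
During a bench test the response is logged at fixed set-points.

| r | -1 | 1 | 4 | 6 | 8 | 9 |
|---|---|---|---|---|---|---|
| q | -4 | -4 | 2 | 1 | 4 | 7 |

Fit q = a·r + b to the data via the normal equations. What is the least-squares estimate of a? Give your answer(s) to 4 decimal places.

a = 1.0581

Forming XᵀX = [[199, 27]; [27, 6]] and Xᵀq = [109, 6]ᵀ gives XᵀX·[a, b]ᵀ = Xᵀq.
det = 199·6 − 27² = 465.
a = (109·6 − 27·6)/465 = 164/155; b = (199·6 − 27·109)/465 = -583/155.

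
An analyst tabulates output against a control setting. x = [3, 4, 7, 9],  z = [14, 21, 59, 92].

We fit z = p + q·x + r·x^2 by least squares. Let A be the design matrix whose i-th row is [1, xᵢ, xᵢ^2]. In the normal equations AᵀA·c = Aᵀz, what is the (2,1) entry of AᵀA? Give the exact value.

Row 2 ↔ basis x, column 1 ↔ basis 1, so (AᵀA)_{2,1} = Σᵢ x = (3)·(1) + (4)·(1) + (7)·(1) + (9)·(1) = 23.

23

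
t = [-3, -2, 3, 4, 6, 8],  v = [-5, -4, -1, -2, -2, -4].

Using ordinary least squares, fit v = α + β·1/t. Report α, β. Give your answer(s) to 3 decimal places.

α = -3.026, β = 3.678

AᵀA·[α, β]ᵀ = Aᵀv reads: 6·α + (1/24)·β = -18;  (1/24)·α + (37/64)·β = 2.
Δ = 6·(37/64) − (1/24)² = 1997/576.
α = ((-18)·(37/64) − (1/24)·2)/(1997/576) = -6042/1997; β = (6·2 − (1/24)·(-18))/(1997/576) = 7344/1997.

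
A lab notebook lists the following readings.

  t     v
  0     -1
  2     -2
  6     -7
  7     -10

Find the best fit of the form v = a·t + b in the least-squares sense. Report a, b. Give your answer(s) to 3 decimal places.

a = -1.252, b = -0.305

XᵀX·[a, b]ᵀ = Xᵀv reads: 89·a + 15·b = -116;  15·a + 4·b = -20.
(Σt·t = 89, Σt = 15, Σ1 = 4, Σt·v = -116, Σv = -20.)
Δ = 89·4 − 15² = 131.
a = ((-116)·4 − 15·(-20))/131 = -164/131; b = (89·(-20) − 15·(-116))/131 = -40/131.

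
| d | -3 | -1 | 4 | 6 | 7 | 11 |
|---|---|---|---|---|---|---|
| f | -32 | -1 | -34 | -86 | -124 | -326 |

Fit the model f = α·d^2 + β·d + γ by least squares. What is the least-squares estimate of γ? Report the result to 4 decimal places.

γ = 3.5587

The normal system AᵀA·[α, β, γ]ᵀ = Aᵀf is [[18676, 1926, 232]; [1926, 232, 24]; [232, 24, 6]]·[α, β, γ]ᵀ = [-49451, -5009, -603]ᵀ.
Solving the 3×3 system (Gaussian elimination) gives α = -1443831/485882, β = 1316969/485882, γ = 1729115/485882.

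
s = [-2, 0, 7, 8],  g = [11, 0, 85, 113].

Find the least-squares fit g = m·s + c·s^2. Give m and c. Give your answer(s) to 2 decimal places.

With design matrix A, AᵀA = [[117, 847]; [847, 6513]] and Aᵀg = [1477, 11441]ᵀ.
det = 117·6513 − 847² = 44612.
m = (1477·6513 − 847·11441)/44612 = -35413/22306; c = (117·11441 − 847·1477)/44612 = 43789/22306.

m = -1.59, c = 1.96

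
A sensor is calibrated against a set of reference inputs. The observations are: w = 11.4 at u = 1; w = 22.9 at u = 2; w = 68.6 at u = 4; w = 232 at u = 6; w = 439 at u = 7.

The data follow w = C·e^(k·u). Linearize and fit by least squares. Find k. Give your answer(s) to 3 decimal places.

Let Y = ln w. Fitting Y = k·u + ln C by least squares:
Over the data: Σu = 20.0000, Σ(u)² = 106.0000, Σln w = 21.3243, Σu·ln w = 100.8810.
Normal system: [[106.0000, 20.0000]; [20.0000, 5]]·[k, ln C]ᵀ = [100.8810, 21.3243]ᵀ.
Solving (det = 130.0000): k = 0.59938, ln C = 1.86734.

k = 0.599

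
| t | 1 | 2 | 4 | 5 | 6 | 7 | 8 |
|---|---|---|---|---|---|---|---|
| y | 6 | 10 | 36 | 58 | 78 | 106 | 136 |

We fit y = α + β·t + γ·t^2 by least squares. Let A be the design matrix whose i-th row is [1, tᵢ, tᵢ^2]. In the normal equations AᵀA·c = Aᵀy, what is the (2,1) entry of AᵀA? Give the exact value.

Row 2 ↔ basis t, column 1 ↔ basis 1, so (AᵀA)_{2,1} = Σᵢ t = (1)·(1) + (2)·(1) + (4)·(1) + (5)·(1) + (6)·(1) + (7)·(1) + (8)·(1) = 33.

33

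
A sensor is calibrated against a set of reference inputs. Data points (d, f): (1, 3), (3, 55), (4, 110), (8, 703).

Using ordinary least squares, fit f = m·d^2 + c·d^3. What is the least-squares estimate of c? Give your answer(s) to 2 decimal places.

c = 1.01

With design matrix A, AᵀA = [[4434, 34036]; [34036, 266970]] and Aᵀf = [47250, 368464]ᵀ.
det = 4434·266970 − 34036² = 25295684.
m = (47250·266970 − 34036·368464)/25295684 = 18322949/6323921; c = (4434·368464 − 34036·47250)/25295684 = 6392094/6323921.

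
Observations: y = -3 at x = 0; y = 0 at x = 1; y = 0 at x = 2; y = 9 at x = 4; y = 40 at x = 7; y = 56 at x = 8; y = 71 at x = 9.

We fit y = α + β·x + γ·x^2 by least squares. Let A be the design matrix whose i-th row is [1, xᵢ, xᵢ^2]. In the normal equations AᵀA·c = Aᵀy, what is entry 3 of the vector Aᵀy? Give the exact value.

11439

Entry 3 ↔ basis x^2, so (Aᵀy)_{3} = Σᵢ (x^2)·yᵢ = (0)·(-3) + (1)·(0) + (4)·(0) + (16)·(9) + (49)·(40) + (64)·(56) + (81)·(71) = 11439.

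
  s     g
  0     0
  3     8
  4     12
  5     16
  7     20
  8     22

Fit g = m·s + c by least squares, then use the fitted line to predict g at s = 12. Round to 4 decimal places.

Setting ∂/∂m … = 0 gives: 163·m + 27·c = 468;  27·m + 6·c = 78.
(Σs·s = 163, Σs = 27, Σ1 = 6, Σs·g = 468, Σg = 78.)
Δ = 163·6 − 27² = 249.
m = (468·6 − 27·78)/249 = 234/83; c = (163·78 − 27·468)/249 = 26/83.
At s = 12: ĝ = (234/83)·(12) + (26/83)·(1) = 2834/83.

ĝ = 34.1446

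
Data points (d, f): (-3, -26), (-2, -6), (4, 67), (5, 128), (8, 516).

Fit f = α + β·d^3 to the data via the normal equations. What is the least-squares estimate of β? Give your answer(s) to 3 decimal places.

Forming MᵀM = [[5, 666]; [666, 282658]] and Mᵀf = [679, 285230]ᵀ gives MᵀM·[α, β]ᵀ = Mᵀf.
Eliminating β: 282658·(row 1) − 666·(row 2) gives 969734·α = 282658·679 − 666·285230 = 1961602, so α = 980801/484867.
Then β = (285230 − 666·(980801/484867))/282658 = 486968/484867.

β = 1.004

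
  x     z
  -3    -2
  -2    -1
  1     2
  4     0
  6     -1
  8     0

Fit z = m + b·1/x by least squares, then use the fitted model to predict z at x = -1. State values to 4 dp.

Sums needed: Σ1 = 6, Σ1/x = 17/24, Σ1/x·1/x = 845/576.
Right-hand side: Σz = -2, Σ1/x·z = 3.
So MᵀM·[m, b]ᵀ = Mᵀz: [[6, 17/24]; [17/24, 845/576]]·[m, b]ᵀ = [-2, 3]ᵀ.
Eliminating b: (845/576)·(row 1) − (17/24)·(row 2) gives (4781/576)·m = (845/576)·(-2) − (17/24)·3 = -1457/288, so m = -2914/4781.
Then b = (3 − (17/24)·(-2914/4781))/(845/576) = 11184/4781.
At x = -1: ẑ = (-2914/4781)·(1) + (11184/4781)·(-1) = -2014/683.

ẑ = -2.9488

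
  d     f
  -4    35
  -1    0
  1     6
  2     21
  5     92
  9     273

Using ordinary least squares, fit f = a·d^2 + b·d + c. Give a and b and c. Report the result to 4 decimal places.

a = 2.9830, b = 3.4057, c = 0.7172

Sums needed: Σd^2·d^2 = 7460, Σd^2·d = 798, Σd^2 = 128, Σd·d = 128, Σd = 12, Σ1 = 6.
For Aᵀf: Σd^2·f = 25063, Σd·f = 2825, Σf = 427.
Normal equations: [[7460, 798, 128]; [798, 128, 12]; [128, 12, 6]]·[a, b, c]ᵀ = [25063, 2825, 427]ᵀ.
Inverting the 3×3 Gram matrix, [a, b, c]ᵀ = [886349/297130, 1011943/297130, 213087/297130]ᵀ.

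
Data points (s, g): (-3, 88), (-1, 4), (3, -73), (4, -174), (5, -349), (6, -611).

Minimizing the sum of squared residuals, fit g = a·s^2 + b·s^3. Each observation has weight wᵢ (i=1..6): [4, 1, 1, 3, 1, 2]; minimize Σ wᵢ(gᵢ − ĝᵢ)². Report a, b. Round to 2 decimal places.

The normal equations are: 4391·a + 21019·b = -58554;  21019·a + 124871·b = -352464.
det = 4391·124871 − 21019² = 106510200.
a = ((-58554)·124871 − 21019·(-352464))/106510200 = 16124047/17751700; b = (4391·(-352464) − 21019·(-58554))/106510200 = -52820483/17751700.

a = 0.91, b = -2.98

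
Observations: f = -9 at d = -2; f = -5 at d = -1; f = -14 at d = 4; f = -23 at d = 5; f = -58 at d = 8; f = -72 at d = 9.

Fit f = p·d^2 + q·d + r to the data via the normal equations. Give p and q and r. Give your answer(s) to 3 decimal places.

Normal-equation sums: Σd^2·d^2 = 11555, Σd^2·d = 1421, Σd^2 = 191, Σd·d = 191, Σd = 23, Σ1 = 6.
For Xᵀf: Σd^2·f = -10384, Σd·f = -1260, Σf = -181.
Solving the 3×3 system (Gaussian elimination) gives p = -255955/265512, q = 252703/265512, r = -138401/44252.

p = -0.964, q = 0.952, r = -3.128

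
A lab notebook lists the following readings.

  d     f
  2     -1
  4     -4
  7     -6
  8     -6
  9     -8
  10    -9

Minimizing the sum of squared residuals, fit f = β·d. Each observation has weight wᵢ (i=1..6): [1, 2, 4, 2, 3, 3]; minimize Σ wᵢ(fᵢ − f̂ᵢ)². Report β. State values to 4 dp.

Normal-equation sums: Σwᵢ·d·d = 903.
Moment sums: Σwᵢ·d·f = -784.
Normal equations: [[903]]·[β]ᵀ = [-784]ᵀ.
Hence β = -784 / 903 ≈ -0.868217.

β = -0.8682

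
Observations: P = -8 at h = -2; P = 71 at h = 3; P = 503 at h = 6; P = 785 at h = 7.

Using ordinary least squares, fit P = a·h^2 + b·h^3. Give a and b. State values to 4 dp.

With design matrix A, AᵀA = [[3794, 24794]; [24794, 165098]] and AᵀP = [57180, 379884]ᵀ.
det = 3794·165098 − 24794² = 11639376.
a = (57180·165098 − 24794·379884)/11639376 = 149026/80829; b = (3794·379884 − 24794·57180)/11639376 = 23372/11547.

a = 1.8437, b = 2.0241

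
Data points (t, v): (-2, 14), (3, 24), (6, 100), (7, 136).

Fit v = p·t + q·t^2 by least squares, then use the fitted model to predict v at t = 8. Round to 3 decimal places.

Entries of AᵀA: Σt·t = 98, Σt·t^2 = 578, Σt^2·t^2 = 3794.
For Aᵀv: Σt·v = 1596, Σt^2·v = 10536.
Determinant 98·3794 − 578² = 37728.
p = (1596·3794 − 578·10536)/37728 = -11/12; q = (98·10536 − 578·1596)/37728 = 35/12.
At t = 8: v̂ = (-11/12)·(8) + (35/12)·(64) = 538/3.

v̂ = 179.333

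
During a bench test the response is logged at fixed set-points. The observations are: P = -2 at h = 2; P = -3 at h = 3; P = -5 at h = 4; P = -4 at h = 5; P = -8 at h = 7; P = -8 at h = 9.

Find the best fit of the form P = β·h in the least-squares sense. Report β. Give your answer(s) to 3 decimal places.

β = -0.984

Normal-equation sums: Σh·h = 184.
For AᵀP: Σh·P = -181.
AᵀA·[β]ᵀ = AᵀP becomes [[184]]·[β]ᵀ = [-181]ᵀ.
Hence β = -181 / 184 ≈ -0.983696.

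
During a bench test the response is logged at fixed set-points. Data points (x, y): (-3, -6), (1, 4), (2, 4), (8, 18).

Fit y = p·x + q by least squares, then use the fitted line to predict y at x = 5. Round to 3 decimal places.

ŷ = 11.484

The normal equations are: 78·p + 8·q = 174;  8·p + 4·q = 20.
(Σx·x = 78, Σx = 8, Σ1 = 4, Σx·y = 174, Σy = 20.)
det = 78·4 − 8² = 248.
p = (174·4 − 8·20)/248 = 67/31; q = (78·20 − 8·174)/248 = 21/31.
At x = 5: ŷ = (67/31)·(5) + (21/31)·(1) = 356/31.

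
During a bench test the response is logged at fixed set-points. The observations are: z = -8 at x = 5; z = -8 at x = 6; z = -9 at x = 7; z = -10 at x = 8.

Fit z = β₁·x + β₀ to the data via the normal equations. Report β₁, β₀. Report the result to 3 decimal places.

Entries of AᵀA: Σx·x = 174, Σx = 26, Σ1 = 4.
Moment sums: Σx·z = -231, Σz = -35.
Δ = 174·4 − 26² = 20.
β₁ = ((-231)·4 − 26·(-35))/20 = -7/10; β₀ = (174·(-35) − 26·(-231))/20 = -21/5.

β₁ = -0.700, β₀ = -4.200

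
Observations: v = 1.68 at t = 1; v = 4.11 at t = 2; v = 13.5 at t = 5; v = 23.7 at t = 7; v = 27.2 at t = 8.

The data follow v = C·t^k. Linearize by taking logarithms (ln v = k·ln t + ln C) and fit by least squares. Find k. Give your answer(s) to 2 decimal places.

k = 1.35

Let Y = ln v. Fitting Y = k·ln t + ln C by least squares:
Σln t = 6.3279, Σ(ln t)² = 11.1814, Σln v = 11.0036, Σln t·ln v = 18.1972.
Equations: 11.1814·k + 6.3279·ln C = 18.1972;  6.3279·k + 5·ln C = 11.0036.
Δ = 11.1814·5 − (6.3279)² = 15.8642; k = (18.1972·5 − 6.3279·11.0036)/15.8642 = 1.34616, ln C = (11.1814·11.0036 − 6.3279·18.1972)/15.8642 = 0.49704.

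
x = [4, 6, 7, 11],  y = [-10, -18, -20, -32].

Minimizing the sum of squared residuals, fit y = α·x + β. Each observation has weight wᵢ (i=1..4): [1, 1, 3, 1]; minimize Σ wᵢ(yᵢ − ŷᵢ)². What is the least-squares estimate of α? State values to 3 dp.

α = -3.077

The normal equations are: 320·α + 42·β = -920;  42·α + 6·β = -120.
(Σwᵢ·x·x = 320, Σwᵢ·x = 42, Σwᵢ·1 = 6, Σwᵢ·x·y = -920, Σwᵢ·y = -120.)
Determinant 320·6 − 42² = 156.
α = ((-920)·6 − 42·(-120))/156 = -40/13; β = (320·(-120) − 42·(-920))/156 = 20/13.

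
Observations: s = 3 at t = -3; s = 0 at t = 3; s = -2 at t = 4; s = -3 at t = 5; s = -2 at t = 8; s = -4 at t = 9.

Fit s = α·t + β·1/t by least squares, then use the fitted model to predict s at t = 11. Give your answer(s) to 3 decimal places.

ŝ = -4.102

With design matrix M, MᵀM = [[204, 6]; [6, 45709/129600]] and Mᵀs = [-84, -503/180]ᵀ.
Eliminating β: (45709/129600)·(row 1) − 6·(row 2) gives (388253/10800)·α = (45709/129600)·(-84) − 6·(-503/180) = -138883/10800, so α = -138883/388253.
Then β = ((-503/180) − 6·(-138883/388253))/(45709/129600) = -713520/388253.
At t = 11: ŝ = (-138883/388253)·(11) + (-713520/388253)·(1/11) = -17518363/4270783.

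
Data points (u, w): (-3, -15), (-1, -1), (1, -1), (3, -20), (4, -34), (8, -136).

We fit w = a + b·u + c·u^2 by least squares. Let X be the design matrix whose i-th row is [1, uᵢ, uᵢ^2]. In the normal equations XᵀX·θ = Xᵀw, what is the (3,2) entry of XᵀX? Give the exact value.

576

Row 3 ↔ basis u^2, column 2 ↔ basis u, so (XᵀX)_{3,2} = Σᵢ (u^2)·(u) = (9)·(-3) + (1)·(-1) + (1)·(1) + (9)·(3) + (16)·(4) + (64)·(8) = 576.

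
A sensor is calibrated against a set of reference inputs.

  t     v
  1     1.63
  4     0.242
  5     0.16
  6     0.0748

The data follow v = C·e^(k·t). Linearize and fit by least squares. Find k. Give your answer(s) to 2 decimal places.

Let Y = ln v. Fitting Y = k·t + ln C by least squares:
Σt = 16.0000, Σ(t)² = 78.0000, Σln v = -5.3558, Σt·ln v = -29.9072.
Equations: 78.0000·k + 16.0000·ln C = -29.9072;  16.0000·k + 4·ln C = -5.3558.
Solving (det = 56.0000): k = -0.60601, ln C = 1.08512.

k = -0.61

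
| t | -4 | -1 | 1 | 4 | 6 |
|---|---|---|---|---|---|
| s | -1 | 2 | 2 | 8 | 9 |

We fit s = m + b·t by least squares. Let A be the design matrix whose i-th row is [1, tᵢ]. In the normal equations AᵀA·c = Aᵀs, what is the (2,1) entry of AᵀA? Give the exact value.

Row 2 ↔ basis t, column 1 ↔ basis 1, so (AᵀA)_{2,1} = Σᵢ t = (-4)·(1) + (-1)·(1) + (1)·(1) + (4)·(1) + (6)·(1) = 6.

6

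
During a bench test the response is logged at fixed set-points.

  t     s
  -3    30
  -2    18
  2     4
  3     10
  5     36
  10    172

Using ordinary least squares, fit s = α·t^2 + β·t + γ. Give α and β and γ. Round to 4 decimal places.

α = 2.0349, β = -3.3838, γ = 2.2487

Forming XᵀX = [[10819, 1125, 151]; [1125, 151, 15]; [151, 15, 6]] and Xᵀs = [18548, 1812, 270]ᵀ gives XᵀX·[α, β, γ]ᵀ = Xᵀs.
Inverting the 3×3 Gram matrix, [α, β, γ]ᵀ = [31569/15514, -52497/15514, 17443/7757]ᵀ.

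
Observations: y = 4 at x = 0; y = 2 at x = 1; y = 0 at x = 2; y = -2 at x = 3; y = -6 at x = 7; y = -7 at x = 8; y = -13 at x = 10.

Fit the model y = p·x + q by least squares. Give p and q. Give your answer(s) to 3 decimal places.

p = -1.500, q = 3.500

Forming MᵀM = [[227, 31]; [31, 7]] and Mᵀy = [-232, -22]ᵀ gives MᵀM·[p, q]ᵀ = Mᵀy.
Δ = 227·7 − 31² = 628.
p = ((-232)·7 − 31·(-22))/628 = -3/2; q = (227·(-22) − 31·(-232))/628 = 7/2.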